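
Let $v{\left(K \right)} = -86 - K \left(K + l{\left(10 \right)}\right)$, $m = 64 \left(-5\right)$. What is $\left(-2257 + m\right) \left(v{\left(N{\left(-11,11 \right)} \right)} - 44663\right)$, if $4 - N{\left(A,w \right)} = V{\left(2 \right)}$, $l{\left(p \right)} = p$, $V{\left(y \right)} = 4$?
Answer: $115318173$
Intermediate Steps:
$m = -320$
$N{\left(A,w \right)} = 0$ ($N{\left(A,w \right)} = 4 - 4 = 0$)
$v{\left(K \right)} = -86 - K \left(10 + K\right)$ ($v{\left(K \right)} = -86 - K \left(K + 10\right) = -86 - K \left(10 + K\right)$)
$\left(-2257 + m\right) \left(v{\left(N{\left(-11,11 \right)} \right)} - 44663\right) = \left(-2257 - 320\right) \left(\left(-86 - 0^{2} - 0\right) - 44663\right) = - 2577 \left(\left(-86 - 0 + 0\right) - 44663\right) = - 2577 \left(\left(-86 + 0 + 0\right) - 44663\right) = - 2577 \left(-86 - 44663\right) = \left(-2577\right) \left(-44749\right) = 115318173$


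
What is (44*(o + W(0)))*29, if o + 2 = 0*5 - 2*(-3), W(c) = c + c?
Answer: 5104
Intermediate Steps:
W(c) = 2*c
o = 4 (o = -2 + (0*5 - 2*(-3)) = -2 + (0 + 6) = -2 + 6 = 4)
(44*(o + W(0)))*29 = (44*(4 + 2*0))*29 = (44*(4 + 0))*29 = (44*4)*29 = 176*29 = 5104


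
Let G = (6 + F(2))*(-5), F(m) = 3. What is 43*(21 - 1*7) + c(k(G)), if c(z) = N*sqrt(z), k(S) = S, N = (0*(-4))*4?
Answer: 602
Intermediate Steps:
N = 0 (N = 0*4 = 0)
G = -45 (G = (6 + 3)*(-5) = 9*(-5) = -45)
c(z) = 0 (c(z) = 0*sqrt(z) = 0)
43*(21 - 1*7) + c(k(G)) = 43*(21 - 1*7) + 0 = 43*(21 - 7) + 0 = 43*14 + 0 = 602 + 0 = 602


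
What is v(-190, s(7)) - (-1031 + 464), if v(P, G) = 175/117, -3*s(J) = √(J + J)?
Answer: 66514/117 ≈ 568.50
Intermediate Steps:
s(J) = -√2*√J/3 (s(J) = -√(J + J)/3 = -√2*√J/3)
v(P, G) = 175/117 (v(P, G) = 175*(1/117) = 175/117)
v(-190, s(7)) - (-1031 + 464) = 175/117 - (-1031 + 464) = 175/117 - 1*(-567) = 175/117 + 567 = 66514/117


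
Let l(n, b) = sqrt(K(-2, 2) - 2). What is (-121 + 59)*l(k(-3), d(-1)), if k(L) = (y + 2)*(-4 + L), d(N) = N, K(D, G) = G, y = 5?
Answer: 0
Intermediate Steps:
k(L) = -28 + 7*L (k(L) = (5 + 2)*(-4 + L) = 7*(-4 + L) = -28 + 7*L)
l(n, b) = 0 (l(n, b) = sqrt(2 - 2) = sqrt(0) = 0)
(-121 + 59)*l(k(-3), d(-1)) = (-121 + 59)*0 = -62*0 = 0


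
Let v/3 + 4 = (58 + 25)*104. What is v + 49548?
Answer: 75432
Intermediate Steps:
v = 25884 (v = -12 + 3*((58 + 25)*104) = -12 + 3*(83*104) = -12 + 3*8632 = -12 + 25896 = 25884)
v + 49548 = 25884 + 49548 = 75432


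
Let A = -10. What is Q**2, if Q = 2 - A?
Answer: 144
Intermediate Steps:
Q = 12 (Q = 2 - 1*(-10) = 2 + 10 = 12)
Q**2 = 12**2 = 144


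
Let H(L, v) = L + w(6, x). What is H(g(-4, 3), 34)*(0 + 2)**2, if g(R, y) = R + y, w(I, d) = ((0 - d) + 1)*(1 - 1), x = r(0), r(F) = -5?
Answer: -4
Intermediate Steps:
x = -5
w(I, d) = 0 (w(I, d) = (-d + 1)*0 = (1 - d)*0 = 0)
H(L, v) = L (H(L, v) = L + 0 = L)
H(g(-4, 3), 34)*(0 + 2)**2 = (-4 + 3)*(0 + 2)**2 = -1*2**2 = -1*4 = -4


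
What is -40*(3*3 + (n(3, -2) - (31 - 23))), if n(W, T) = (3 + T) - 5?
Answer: 120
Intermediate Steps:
n(W, T) = -2 + T
-40*(3*3 + (n(3, -2) - (31 - 23))) = -40*(3*3 + ((-2 - 2) - (31 - 23))) = -40*(9 + (-4 - 1*8)) = -40*(9 + (-4 - 8)) = -40*(9 - 12) = -40*(-3) = 120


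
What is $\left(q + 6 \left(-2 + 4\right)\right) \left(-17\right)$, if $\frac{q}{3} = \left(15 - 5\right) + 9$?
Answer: $-1173$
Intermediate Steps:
$q = 57$ ($q = 3 \left(\left(15 - 5\right) + 9\right) = 3 \left(10 + 9\right) = 3 \cdot 19 = 57$)
$\left(q + 6 \left(-2 + 4\right)\right) \left(-17\right) = \left(57 + 6 \left(-2 + 4\right)\right) \left(-17\right) = \left(57 + 6 \cdot 2\right) \left(-17\right) = \left(57 + 12\right) \left(-17\right) = 69 \left(-17\right) = -1173$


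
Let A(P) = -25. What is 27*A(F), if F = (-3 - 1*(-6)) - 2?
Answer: -675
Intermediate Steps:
F = 1 (F = (-3 + 6) - 2 = 3 - 2 = 1)
27*A(F) = 27*(-25) = -675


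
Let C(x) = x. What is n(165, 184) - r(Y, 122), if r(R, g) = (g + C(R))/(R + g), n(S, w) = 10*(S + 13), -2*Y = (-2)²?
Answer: 1779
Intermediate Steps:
Y = -2 (Y = -½*(-2)² = -½*4 = -2)
n(S, w) = 130 + 10*S (n(S, w) = 10*(13 + S) = 130 + 10*S)
r(R, g) = 1 (r(R, g) = (g + R)/(R + g) = (R + g)/(R + g) = 1)
n(165, 184) - r(Y, 122) = (130 + 10*165) - 1*1 = (130 + 1650) - 1 = 1780 - 1 = 1779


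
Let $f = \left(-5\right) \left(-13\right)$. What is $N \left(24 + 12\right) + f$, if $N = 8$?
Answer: $353$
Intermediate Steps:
$f = 65$
$N \left(24 + 12\right) + f = 8 \left(24 + 12\right) + 65 = 8 \cdot 36 + 65 = 288 + 65 = 353$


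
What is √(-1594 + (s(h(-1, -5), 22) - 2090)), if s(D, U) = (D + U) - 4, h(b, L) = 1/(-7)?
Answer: I*√179641/7 ≈ 60.549*I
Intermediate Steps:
h(b, L) = -⅐
s(D, U) = -4 + D + U
√(-1594 + (s(h(-1, -5), 22) - 2090)) = √(-1594 + ((-4 - ⅐ + 22) - 2090)) = √(-1594 + (125/7 - 2090)) = √(-1594 - 14505/7) = √(-25663/7) = I*√179641/7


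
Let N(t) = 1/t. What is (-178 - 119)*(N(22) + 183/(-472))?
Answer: 47979/472 ≈ 101.65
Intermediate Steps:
(-178 - 119)*(N(22) + 183/(-472)) = (-178 - 119)*(1/22 + 183/(-472)) = -297*(1/22 + 183*(-1/472)) = -297*(1/22 - 183/472) = -297*(-1777/5192) = 47979/472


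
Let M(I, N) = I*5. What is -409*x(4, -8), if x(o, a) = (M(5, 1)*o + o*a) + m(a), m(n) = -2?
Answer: -26994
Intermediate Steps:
M(I, N) = 5*I
x(o, a) = -2 + 25*o + a*o (x(o, a) = ((5*5)*o + o*a) - 2 = (25*o + a*o) - 2 = -2 + 25*o + a*o)
-409*x(4, -8) = -409*(-2 + 25*4 - 8*4) = -409*(-2 + 100 - 32) = -409*66 = -26994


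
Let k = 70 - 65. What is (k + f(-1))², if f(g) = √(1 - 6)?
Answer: (5 + I*√5)² ≈ 20.0 + 22.361*I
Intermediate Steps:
k = 5
f(g) = I*√5 (f(g) = √(-5) = I*√5)
(k + f(-1))² = (5 + I*√5)²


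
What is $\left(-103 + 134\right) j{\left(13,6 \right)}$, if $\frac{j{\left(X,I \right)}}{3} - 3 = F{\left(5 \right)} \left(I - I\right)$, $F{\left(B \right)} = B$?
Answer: $279$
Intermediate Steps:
$j{\left(X,I \right)} = 9$ ($j{\left(X,I \right)} = 9 + 3 \cdot 5 \left(I - I\right) = 9 + 3 \cdot 5 \cdot 0 = 9 + 3 \cdot 0 = 9 + 0 = 9$)
$\left(-103 + 134\right) j{\left(13,6 \right)} = \left(-103 + 134\right) 9 = 31 \cdot 9 = 279$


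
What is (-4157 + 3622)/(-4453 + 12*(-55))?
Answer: 535/5113 ≈ 0.10464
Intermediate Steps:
(-4157 + 3622)/(-4453 + 12*(-55)) = -535/(-4453 - 660) = -535/(-5113) = -535*(-1/5113) = 535/5113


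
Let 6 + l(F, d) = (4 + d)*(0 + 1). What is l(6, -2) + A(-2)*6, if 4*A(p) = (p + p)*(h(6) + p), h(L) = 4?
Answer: -16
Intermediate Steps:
A(p) = p*(4 + p)/2 (A(p) = ((p + p)*(4 + p))/4 = ((2*p)*(4 + p))/4 = (2*p*(4 + p))/4 = p*(4 + p)/2)
l(F, d) = -2 + d (l(F, d) = -6 + (4 + d)*(0 + 1) = -6 + (4 + d)*1 = -6 + (4 + d) = -2 + d)
l(6, -2) + A(-2)*6 = (-2 - 2) + ((½)*(-2)*(4 - 2))*6 = -4 + ((½)*(-2)*2)*6 = -4 - 2*6 = -4 - 12 = -16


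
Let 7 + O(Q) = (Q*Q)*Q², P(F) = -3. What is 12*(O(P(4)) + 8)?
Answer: 984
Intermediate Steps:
O(Q) = -7 + Q⁴ (O(Q) = -7 + (Q*Q)*Q² = -7 + Q²*Q² = -7 + Q⁴)
12*(O(P(4)) + 8) = 12*((-7 + (-3)⁴) + 8) = 12*((-7 + 81) + 8) = 12*(74 + 8) = 12*82 = 984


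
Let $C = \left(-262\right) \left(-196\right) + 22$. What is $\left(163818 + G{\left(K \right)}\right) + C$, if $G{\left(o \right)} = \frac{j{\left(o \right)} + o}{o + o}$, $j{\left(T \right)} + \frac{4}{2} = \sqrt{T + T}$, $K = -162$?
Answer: $\frac{17430593}{81} - \frac{i}{18} \approx 2.1519 \cdot 10^{5} - 0.055556 i$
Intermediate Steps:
$j{\left(T \right)} = -2 + \sqrt{2} \sqrt{T}$ ($j{\left(T \right)} = -2 + \sqrt{T + T} = -2 + \sqrt{2 T} = -2 + \sqrt{2} \sqrt{T}$)
$G{\left(o \right)} = \frac{-2 + o + \sqrt{2} \sqrt{o}}{2 o}$ ($G{\left(o \right)} = \frac{\left(-2 + \sqrt{2} \sqrt{o}\right) + o}{o + o} = \frac{-2 + o + \sqrt{2} \sqrt{o}}{2 o}$)
$C = 51374$ ($C = 51352 + 22 = 51374$)
$\left(163818 + G{\left(K \right)}\right) + C = \left(163818 + \frac{-2 - 162 + \sqrt{2} \sqrt{-162}}{2 \left(-162\right)}\right) + 51374 = \left(163818 + \frac{1}{2} \left(- \frac{1}{162}\right) \left(-2 - 162 + \sqrt{2} \cdot 9 i \sqrt{2}\right)\right) + 51374 = \left(163818 + \frac{1}{2} \left(- \frac{1}{162}\right) \left(-2 - 162 + 18 i\right)\right) + 51374 = \left(163818 + \frac{1}{2} \left(- \frac{1}{162}\right) \left(-164 + 18 i\right)\right) + 51374 = \left(163818 + \left(\frac{41}{81} - \frac{i}{18}\right)\right) + 51374 = \left(\frac{13269299}{81} - \frac{i}{18}\right) + 51374 = \frac{17430593}{81} - \frac{i}{18}$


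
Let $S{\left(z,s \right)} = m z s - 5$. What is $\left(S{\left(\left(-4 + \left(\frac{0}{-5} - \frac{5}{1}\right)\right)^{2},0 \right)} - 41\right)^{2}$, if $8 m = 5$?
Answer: $2116$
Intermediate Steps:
$m = \frac{5}{8}$ ($m = \frac{1}{8} \cdot 5 = \frac{5}{8} \approx 0.625$)
$S{\left(z,s \right)} = -5 + \frac{5 s z}{8}$ ($S{\left(z,s \right)} = \frac{5 z}{8} s - 5 = \frac{5 s z}{8} - 5 = -5 + \frac{5 s z}{8}$)
$\left(S{\left(\left(-4 + \left(\frac{0}{-5} - \frac{5}{1}\right)\right)^{2},0 \right)} - 41\right)^{2} = \left(\left(-5 + \frac{5}{8} \cdot 0 \left(-4 + \left(\frac{0}{-5} - \frac{5}{1}\right)\right)^{2}\right) - 41\right)^{2} = \left(\left(-5 + \frac{5}{8} \cdot 0 \left(-4 + \left(0 \left(- \frac{1}{5}\right) - 5\right)\right)^{2}\right) - 41\right)^{2} = \left(\left(-5 + \frac{5}{8} \cdot 0 \left(-4 + \left(0 - 5\right)\right)^{2}\right) - 41\right)^{2} = \left(\left(-5 + \frac{5}{8} \cdot 0 \left(-4 - 5\right)^{2}\right) - 41\right)^{2} = \left(\left(-5 + \frac{5}{8} \cdot 0 \left(-9\right)^{2}\right) - 41\right)^{2} = \left(\left(-5 + \frac{5}{8} \cdot 0 \cdot 81\right) - 41\right)^{2} = \left(\left(-5 + 0\right) - 41\right)^{2} = \left(-5 - 41\right)^{2} = \left(-46\right)^{2} = 2116$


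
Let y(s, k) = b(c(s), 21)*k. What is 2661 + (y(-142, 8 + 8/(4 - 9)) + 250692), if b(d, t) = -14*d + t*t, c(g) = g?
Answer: 1344493/5 ≈ 2.6890e+5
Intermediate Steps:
b(d, t) = t**2 - 14*d (b(d, t) = -14*d + t**2 = t**2 - 14*d)
y(s, k) = k*(441 - 14*s) (y(s, k) = (21**2 - 14*s)*k = (441 - 14*s)*k = k*(441 - 14*s))
2661 + (y(-142, 8 + 8/(4 - 9)) + 250692) = 2661 + (7*(8 + 8/(4 - 9))*(63 - 2*(-142)) + 250692) = 2661 + (7*(8 + 8/(-5))*(63 + 284) + 250692) = 2661 + (7*(8 - 1/5*8)*347 + 250692) = 2661 + (7*(8 - 8/5)*347 + 250692) = 2661 + (7*(32/5)*347 + 250692) = 2661 + (77728/5 + 250692) = 2661 + 1331188/5 = 1344493/5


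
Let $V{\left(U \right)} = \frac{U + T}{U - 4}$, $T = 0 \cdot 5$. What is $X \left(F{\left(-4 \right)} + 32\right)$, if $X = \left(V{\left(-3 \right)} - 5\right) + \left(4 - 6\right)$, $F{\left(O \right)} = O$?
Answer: $-184$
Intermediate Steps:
$T = 0$
$V{\left(U \right)} = \frac{U}{-4 + U}$ ($V{\left(U \right)} = \frac{U + 0}{U - 4} = \frac{U}{-4 + U}$)
$X = - \frac{46}{7}$ ($X = \left(- \frac{3}{-4 - 3} - 5\right) + \left(4 - 6\right) = \left(- \frac{3}{-7} - 5\right) + \left(4 - 6\right) = \left(\left(-3\right) \left(- \frac{1}{7}\right) - 5\right) - 2 = \left(\frac{3}{7} - 5\right) - 2 = - \frac{32}{7} - 2 = - \frac{46}{7} \approx -6.5714$)
$X \left(F{\left(-4 \right)} + 32\right) = - \frac{46 \left(-4 + 32\right)}{7} = \left(- \frac{46}{7}\right) 28 = -184$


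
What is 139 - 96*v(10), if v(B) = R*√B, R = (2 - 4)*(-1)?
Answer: 139 - 192*√10 ≈ -468.16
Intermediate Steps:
R = 2 (R = -2*(-1) = 2)
v(B) = 2*√B
139 - 96*v(10) = 139 - 192*√10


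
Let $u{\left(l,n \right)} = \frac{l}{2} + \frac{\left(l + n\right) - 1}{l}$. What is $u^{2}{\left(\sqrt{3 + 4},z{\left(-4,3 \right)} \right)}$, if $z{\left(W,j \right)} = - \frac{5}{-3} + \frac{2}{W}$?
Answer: $\frac{184}{63} + \frac{22 \sqrt{7}}{21} \approx 5.6924$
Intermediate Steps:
$z{\left(W,j \right)} = \frac{5}{3} + \frac{2}{W}$ ($z{\left(W,j \right)} = \left(-5\right) \left(- \frac{1}{3}\right) + \frac{2}{W} = \frac{5}{3} + \frac{2}{W}$)
$u{\left(l,n \right)} = \frac{l}{2} + \frac{-1 + l + n}{l}$ ($u{\left(l,n \right)} = l \frac{1}{2} + \frac{-1 + l + n}{l} = \frac{l}{2} + \frac{-1 + l + n}{l}$)
$u^{2}{\left(\sqrt{3 + 4},z{\left(-4,3 \right)} \right)} = \left(\frac{-1 + \left(\frac{5}{3} + \frac{2}{-4}\right) + \frac{\sqrt{3 + 4} \left(2 + \sqrt{3 + 4}\right)}{2}}{\sqrt{3 + 4}}\right)^{2} = \left(\frac{-1 + \left(\frac{5}{3} + 2 \left(- \frac{1}{4}\right)\right) + \frac{\sqrt{7} \left(2 + \sqrt{7}\right)}{2}}{\sqrt{7}}\right)^{2} = \left(\frac{\sqrt{7}}{7} \left(-1 + \left(\frac{5}{3} - \frac{1}{2}\right) + \frac{\sqrt{7} \left(2 + \sqrt{7}\right)}{2}\right)\right)^{2} = \left(\frac{\sqrt{7}}{7} \left(-1 + \frac{7}{6} + \frac{\sqrt{7} \left(2 + \sqrt{7}\right)}{2}\right)\right)^{2} = \left(\frac{\sqrt{7}}{7} \left(\frac{1}{6} + \frac{\sqrt{7} \left(2 + \sqrt{7}\right)}{2}\right)\right)^{2} = \left(\frac{\sqrt{7} \left(\frac{1}{6} + \frac{\sqrt{7} \left(2 + \sqrt{7}\right)}{2}\right)}{7}\right)^{2} = \frac{\left(\frac{1}{6} + \frac{\sqrt{7} \left(2 + \sqrt{7}\right)}{2}\right)^{2}}{7}$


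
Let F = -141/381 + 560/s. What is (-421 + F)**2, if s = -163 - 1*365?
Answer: 3134340945649/17564481 ≈ 1.7845e+5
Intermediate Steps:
s = -528 (s = -163 - 365 = -528)
F = -5996/4191 (F = -141/381 + 560/(-528) = -141*1/381 + 560*(-1/528) = -47/127 - 35/33 = -5996/4191 ≈ -1.4307)
(-421 + F)**2 = (-421 - 5996/4191)**2 = (-1770407/4191)**2 = 3134340945649/17564481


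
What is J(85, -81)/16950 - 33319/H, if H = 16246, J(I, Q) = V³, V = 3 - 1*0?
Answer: -47026534/22947475 ≈ -2.0493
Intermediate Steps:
V = 3 (V = 3 + 0 = 3)
J(I, Q) = 27 (J(I, Q) = 3³ = 27)
J(85, -81)/16950 - 33319/H = 27/16950 - 33319/16246 = 27*(1/16950) - 33319*1/16246 = 9/5650 - 33319/16246 = -47026534/22947475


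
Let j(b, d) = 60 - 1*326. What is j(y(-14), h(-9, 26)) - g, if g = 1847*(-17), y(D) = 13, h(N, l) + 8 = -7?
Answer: 31133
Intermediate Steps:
h(N, l) = -15 (h(N, l) = -8 - 7 = -15)
j(b, d) = -266 (j(b, d) = 60 - 326 = -266)
g = -31399
j(y(-14), h(-9, 26)) - g = -266 - 1*(-31399) = -266 + 31399 = 31133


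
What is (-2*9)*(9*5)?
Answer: -810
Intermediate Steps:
(-2*9)*(9*5) = -18*45 = -810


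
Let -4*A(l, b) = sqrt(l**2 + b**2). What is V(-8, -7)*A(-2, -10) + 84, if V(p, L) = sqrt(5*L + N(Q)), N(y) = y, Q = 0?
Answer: 84 - I*sqrt(910)/2 ≈ 84.0 - 15.083*I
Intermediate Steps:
A(l, b) = -sqrt(b**2 + l**2)/4 (A(l, b) = -sqrt(l**2 + b**2)/4 = -sqrt(b**2 + l**2)/4)
V(p, L) = sqrt(5)*sqrt(L) (V(p, L) = sqrt(5*L + 0) = sqrt(5*L) = sqrt(5)*sqrt(L))
V(-8, -7)*A(-2, -10) + 84 = (sqrt(5)*sqrt(-7))*(-sqrt((-10)**2 + (-2)**2)/4) + 84 = (sqrt(5)*(I*sqrt(7)))*(-sqrt(100 + 4)/4) + 84 = (I*sqrt(35))*(-sqrt(26)/2) + 84 = -I*sqrt(910)/2 + 84 = 84 - I*sqrt(910)/2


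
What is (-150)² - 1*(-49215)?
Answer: 71715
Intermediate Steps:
(-150)² - 1*(-49215) = 22500 + 49215 = 71715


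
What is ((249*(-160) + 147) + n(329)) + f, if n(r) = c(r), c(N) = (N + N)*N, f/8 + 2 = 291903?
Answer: 2511997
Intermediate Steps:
f = 2335208 (f = -16 + 8*291903 = -16 + 2335224 = 2335208)
c(N) = 2*N² (c(N) = (2*N)*N = 2*N²)
n(r) = 2*r²
((249*(-160) + 147) + n(329)) + f = ((249*(-160) + 147) + 2*329²) + 2335208 = ((-39840 + 147) + 2*108241) + 2335208 = (-39693 + 216482) + 2335208 = 176789 + 2335208 = 2511997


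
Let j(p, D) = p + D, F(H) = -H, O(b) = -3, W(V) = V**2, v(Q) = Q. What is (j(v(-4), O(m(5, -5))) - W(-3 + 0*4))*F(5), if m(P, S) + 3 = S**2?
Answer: 80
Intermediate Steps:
m(P, S) = -3 + S**2
j(p, D) = D + p
(j(v(-4), O(m(5, -5))) - W(-3 + 0*4))*F(5) = ((-3 - 4) - (-3 + 0*4)**2)*(-1*5) = (-7 - (-3 + 0)**2)*(-5) = (-7 - 1*(-3)**2)*(-5) = (-7 - 1*9)*(-5) = (-7 - 9)*(-5) = -16*(-5) = 80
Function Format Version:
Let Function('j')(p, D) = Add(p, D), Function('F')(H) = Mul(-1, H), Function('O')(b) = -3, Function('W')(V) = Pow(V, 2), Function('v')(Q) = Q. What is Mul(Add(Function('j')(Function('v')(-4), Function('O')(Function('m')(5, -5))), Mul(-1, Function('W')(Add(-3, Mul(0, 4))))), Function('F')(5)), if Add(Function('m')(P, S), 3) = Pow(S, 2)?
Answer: 80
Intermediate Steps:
Function('m')(P, S) = Add(-3, Pow(S, 2))
Function('j')(p, D) = Add(D, p)
Mul(Add(Function('j')(Function('v')(-4), Function('O')(Function('m')(5, -5))), Mul(-1, Function('W')(Add(-3, Mul(0, 4))))), Function('F')(5)) = Mul(Add(Add(-3, -4), Mul(-1, Pow(Add(-3, Mul(0, 4)), 2))), Mul(-1, 5)) = Mul(Add(-7, Mul(-1, Pow(Add(-3, 0), 2))), -5) = Mul(Add(-7, Mul(-1, Pow(-3, 2))), -5) = Mul(Add(-7, Mul(-1, 9)), -5) = Mul(Add(-7, -9), -5) = Mul(-16, -5) = 80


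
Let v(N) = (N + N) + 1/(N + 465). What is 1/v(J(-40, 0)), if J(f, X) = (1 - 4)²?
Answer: 474/8533 ≈ 0.055549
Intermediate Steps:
J(f, X) = 9 (J(f, X) = (-3)² = 9)
v(N) = 1/(465 + N) + 2*N (v(N) = 2*N + 1/(465 + N) = 1/(465 + N) + 2*N)
1/v(J(-40, 0)) = 1/((1 + 2*9² + 930*9)/(465 + 9)) = 1/((1 + 2*81 + 8370)/474) = 1/((1 + 162 + 8370)/474) = 1/((1/474)*8533) = 1/(8533/474) = 474/8533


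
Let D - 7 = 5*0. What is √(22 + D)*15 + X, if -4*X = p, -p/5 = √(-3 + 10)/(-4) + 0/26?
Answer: 15*√29 - 5*√7/16 ≈ 79.951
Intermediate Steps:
D = 7 (D = 7 + 5*0 = 7 + 0 = 7)
p = 5*√7/4 (p = -5*(√(-3 + 10)/(-4) + 0/26) = -5*(√7*(-¼) + 0*(1/26)) = -5*(-√7/4 + 0) = -(-5)*√7/4 = 5*√7/4 ≈ 3.3072)
X = -5*√7/16 ≈ -0.82680
√(22 + D)*15 + X = √(22 + 7)*15 - 5*√7/16 = √29*15 - 5*√7/16 = 15*√29 - 5*√7/16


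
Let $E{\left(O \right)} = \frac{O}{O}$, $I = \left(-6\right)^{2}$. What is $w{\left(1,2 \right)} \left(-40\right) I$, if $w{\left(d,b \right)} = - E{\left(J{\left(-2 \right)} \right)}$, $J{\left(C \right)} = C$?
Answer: $1440$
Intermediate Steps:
$I = 36$
$E{\left(O \right)} = 1$
$w{\left(d,b \right)} = -1$ ($w{\left(d,b \right)} = \left(-1\right) 1 = -1$)
$w{\left(1,2 \right)} \left(-40\right) I = \left(-1\right) \left(-40\right) 36 = 40 \cdot 36 = 1440$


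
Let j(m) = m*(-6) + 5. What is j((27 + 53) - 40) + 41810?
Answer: 41575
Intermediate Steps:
j(m) = 5 - 6*m (j(m) = -6*m + 5 = 5 - 6*m)
j((27 + 53) - 40) + 41810 = (5 - 6*((27 + 53) - 40)) + 41810 = (5 - 6*(80 - 40)) + 41810 = (5 - 6*40) + 41810 = (5 - 240) + 41810 = -235 + 41810 = 41575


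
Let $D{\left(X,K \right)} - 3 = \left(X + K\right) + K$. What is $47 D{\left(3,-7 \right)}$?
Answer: $-376$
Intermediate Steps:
$D{\left(X,K \right)} = 3 + X + 2 K$ ($D{\left(X,K \right)} = 3 + \left(\left(X + K\right) + K\right) = 3 + \left(\left(K + X\right) + K\right) = 3 + \left(X + 2 K\right) = 3 + X + 2 K$)
$47 D{\left(3,-7 \right)} = 47 \left(3 + 3 + 2 \left(-7\right)\right) = 47 \left(3 + 3 - 14\right) = 47 \left(-8\right) = -376$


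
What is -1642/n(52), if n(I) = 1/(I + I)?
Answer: -170768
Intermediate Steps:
n(I) = 1/(2*I)
-1642/n(52) = -1642/((1/2)/52) = -1642/((1/2)*(1/52)) = -1642/1/104 = -1642*104 = -170768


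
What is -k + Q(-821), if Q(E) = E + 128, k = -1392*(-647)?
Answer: -901317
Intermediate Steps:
k = 900624
Q(E) = 128 + E
-k + Q(-821) = -1*900624 + (128 - 821) = -900624 - 693 = -901317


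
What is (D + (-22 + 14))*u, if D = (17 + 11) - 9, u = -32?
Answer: -352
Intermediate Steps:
D = 19 (D = 28 - 9 = 19)
(D + (-22 + 14))*u = (19 + (-22 + 14))*(-32) = (19 - 8)*(-32) = 11*(-32) = -352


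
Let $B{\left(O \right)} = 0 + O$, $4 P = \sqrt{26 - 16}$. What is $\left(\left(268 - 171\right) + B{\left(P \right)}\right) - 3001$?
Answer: $-2904 + \frac{\sqrt{10}}{4} \approx -2903.2$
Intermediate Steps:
$P = \frac{\sqrt{10}}{4}$ ($P = \frac{\sqrt{26 - 16}}{4} = \frac{\sqrt{10}}{4} \approx 0.79057$)
$B{\left(O \right)} = O$
$\left(\left(268 - 171\right) + B{\left(P \right)}\right) - 3001 = \left(\left(268 - 171\right) + \frac{\sqrt{10}}{4}\right) - 3001 = \left(97 + \frac{\sqrt{10}}{4}\right) - 3001 = -2904 + \frac{\sqrt{10}}{4}$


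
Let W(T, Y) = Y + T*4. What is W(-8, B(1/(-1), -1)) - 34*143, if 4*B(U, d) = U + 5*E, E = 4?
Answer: -19557/4 ≈ -4889.3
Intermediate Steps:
B(U, d) = 5 + U/4 (B(U, d) = (U + 5*4)/4 = (U + 20)/4 = (20 + U)/4 = 5 + U/4)
W(T, Y) = Y + 4*T
W(-8, B(1/(-1), -1)) - 34*143 = ((5 + (1/(-1))/4) + 4*(-8)) - 34*143 = ((5 + (1*(-1))/4) - 32) - 4862 = ((5 + (1/4)*(-1)) - 32) - 4862 = ((5 - 1/4) - 32) - 4862 = (19/4 - 32) - 4862 = -109/4 - 4862 = -19557/4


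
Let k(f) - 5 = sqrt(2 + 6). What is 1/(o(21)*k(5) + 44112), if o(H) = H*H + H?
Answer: 2579/119627474 - 77*sqrt(2)/179441211 ≈ 2.0952e-5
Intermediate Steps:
k(f) = 5 + 2*sqrt(2) (k(f) = 5 + sqrt(2 + 6) = 5 + sqrt(8) = 5 + 2*sqrt(2))
o(H) = H + H**2 (o(H) = H**2 + H = H + H**2)
1/(o(21)*k(5) + 44112) = 1/((21*(1 + 21))*(5 + 2*sqrt(2)) + 44112) = 1/((21*22)*(5 + 2*sqrt(2)) + 44112) = 1/(462*(5 + 2*sqrt(2)) + 44112) = 1/((2310 + 924*sqrt(2)) + 44112) = 1/(46422 + 924*sqrt(2))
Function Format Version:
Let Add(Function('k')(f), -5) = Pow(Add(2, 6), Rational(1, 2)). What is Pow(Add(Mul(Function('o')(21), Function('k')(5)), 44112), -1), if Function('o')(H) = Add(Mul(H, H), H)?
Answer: Add(Rational(2579, 119627474), Mul(Rational(-77, 179441211), Pow(2, Rational(1, 2)))) ≈ 2.0952e-5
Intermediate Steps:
Function('k')(f) = Add(5, Mul(2, Pow(2, Rational(1, 2)))) (Function('k')(f) = Add(5, Pow(Add(2, 6), Rational(1, 2))) = Add(5, Pow(8, Rational(1, 2))) = Add(5, Mul(2, Pow(2, Rational(1, 2)))))
Function('o')(H) = Add(H, Pow(H, 2)) (Function('o')(H) = Add(Pow(H, 2), H) = Add(H, Pow(H, 2)))
Pow(Add(Mul(Function('o')(21), Function('k')(5)), 44112), -1) = Pow(Add(Mul(Mul(21, Add(1, 21)), Add(5, Mul(2, Pow(2, Rational(1, 2))))), 44112), -1) = Pow(Add(Mul(Mul(21, 22), Add(5, Mul(2, Pow(2, Rational(1, 2))))), 44112), -1) = Pow(Add(Mul(462, Add(5, Mul(2, Pow(2, Rational(1, 2))))), 44112), -1) = Pow(Add(Add(2310, Mul(924, Pow(2, Rational(1, 2)))), 44112), -1) = Pow(Add(46422, Mul(924, Pow(2, Rational(1, 2)))), -1)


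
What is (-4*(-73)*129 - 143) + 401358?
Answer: 438883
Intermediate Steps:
(-4*(-73)*129 - 143) + 401358 = (292*129 - 143) + 401358 = (37668 - 143) + 401358 = 37525 + 401358 = 438883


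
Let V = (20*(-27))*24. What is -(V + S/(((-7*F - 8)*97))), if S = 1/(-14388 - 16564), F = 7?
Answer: 2217891559679/171133608 ≈ 12960.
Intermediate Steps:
V = -12960 (V = -540*24 = -12960)
S = -1/30952 (S = 1/(-30952) = -1/30952 ≈ -3.2308e-5)
-(V + S/(((-7*F - 8)*97))) = -(-12960 - 1/(97*(-7*7 - 8))/30952) = -(-12960 - 1/(97*(-49 - 8))/30952) = -(-12960 - 1/(30952*((-57*97)))) = -(-12960 - 1/30952/(-5529)) = -(-12960 - 1/30952*(-1/5529)) = -(-12960 + 1/171133608) = -1*(-2217891559679/171133608) = 2217891559679/171133608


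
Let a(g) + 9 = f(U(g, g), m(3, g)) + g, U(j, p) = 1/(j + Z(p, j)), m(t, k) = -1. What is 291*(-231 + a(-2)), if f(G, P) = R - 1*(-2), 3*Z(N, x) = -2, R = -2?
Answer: -70422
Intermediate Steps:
Z(N, x) = -2/3 (Z(N, x) = (1/3)*(-2) = -2/3)
U(j, p) = 1/(-2/3 + j) (U(j, p) = 1/(j - 2/3) = 1/(-2/3 + j))
f(G, P) = 0 (f(G, P) = -2 - 1*(-2) = -2 + 2 = 0)
a(g) = -9 + g (a(g) = -9 + (0 + g) = -9 + g)
291*(-231 + a(-2)) = 291*(-231 + (-9 - 2)) = 291*(-231 - 11) = 291*(-242) = -70422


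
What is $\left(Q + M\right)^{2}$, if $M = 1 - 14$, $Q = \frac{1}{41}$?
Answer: $\frac{283024}{1681} \approx 168.37$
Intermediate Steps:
$Q = \frac{1}{41} \approx 0.02439$
$M = -13$ ($M = 1 - 14 = -13$)
$\left(Q + M\right)^{2} = \left(\frac{1}{41} - 13\right)^{2} = \left(- \frac{532}{41}\right)^{2} = \frac{283024}{1681}$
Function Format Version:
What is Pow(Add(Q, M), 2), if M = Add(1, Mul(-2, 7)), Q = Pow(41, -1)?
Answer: Rational(283024, 1681) ≈ 168.37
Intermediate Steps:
Q = Rational(1, 41) ≈ 0.024390
M = -13 (M = Add(1, -14) = -13)
Pow(Add(Q, M), 2) = Pow(Add(Rational(1, 41), -13), 2) = Pow(Rational(-532, 41), 2) = Rational(283024, 1681)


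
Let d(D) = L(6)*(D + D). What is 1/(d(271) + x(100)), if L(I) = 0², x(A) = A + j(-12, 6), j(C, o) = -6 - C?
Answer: 1/106 ≈ 0.0094340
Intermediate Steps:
x(A) = 6 + A (x(A) = A + (-6 - 1*(-12)) = A + (-6 + 12) = A + 6 = 6 + A)
L(I) = 0
d(D) = 0 (d(D) = 0*(D + D) = 0*(2*D) = 0)
1/(d(271) + x(100)) = 1/(0 + (6 + 100)) = 1/(0 + 106) = 1/106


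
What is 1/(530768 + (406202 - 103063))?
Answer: 1/833907 ≈ 1.1992e-6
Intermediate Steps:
1/(530768 + (406202 - 103063)) = 1/(530768 + 303139) = 1/833907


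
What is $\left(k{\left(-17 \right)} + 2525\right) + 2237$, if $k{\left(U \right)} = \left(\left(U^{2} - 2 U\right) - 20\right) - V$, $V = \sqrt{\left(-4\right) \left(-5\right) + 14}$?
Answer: $5065 - \sqrt{34} \approx 5059.2$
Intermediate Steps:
$V = \sqrt{34}$ ($V = \sqrt{20 + 14} = \sqrt{34} \approx 5.8309$)
$k{\left(U \right)} = -20 + U^{2} - \sqrt{34} - 2 U$ ($k{\left(U \right)} = \left(\left(U^{2} - 2 U\right) - 20\right) - \sqrt{34} = \left(-20 + U^{2} - 2 U\right) - \sqrt{34} = -20 + U^{2} - \sqrt{34} - 2 U$)
$\left(k{\left(-17 \right)} + 2525\right) + 2237 = \left(\left(-20 + \left(-17\right)^{2} - \sqrt{34} - -34\right) + 2525\right) + 2237 = \left(\left(-20 + 289 - \sqrt{34} + 34\right) + 2525\right) + 2237 = \left(\left(303 - \sqrt{34}\right) + 2525\right) + 2237 = \left(2828 - \sqrt{34}\right) + 2237 = 5065 - \sqrt{34}$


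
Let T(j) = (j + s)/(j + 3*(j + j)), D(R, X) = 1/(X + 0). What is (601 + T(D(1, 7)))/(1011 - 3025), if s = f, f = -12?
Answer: -2062/7049 ≈ -0.29252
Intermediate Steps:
s = -12
D(R, X) = 1/X
T(j) = (-12 + j)/(7*j) (T(j) = (j - 12)/(j + 3*(j + j)) = (-12 + j)/(j + 3*(2*j)) = (-12 + j)/(j + 6*j) = (-12 + j)/((7*j)) = (-12 + j)*(1/(7*j)) = (-12 + j)/(7*j))
(601 + T(D(1, 7)))/(1011 - 3025) = (601 + (-12 + 1/7)/(7*(1/7)))/(1011 - 3025) = (601 + (-12 + ⅐)/(7*(⅐)))/(-2014) = (601 + (⅐)*7*(-83/7))*(-1/2014) = (601 - 83/7)*(-1/2014) = (4124/7)*(-1/2014) = -2062/7049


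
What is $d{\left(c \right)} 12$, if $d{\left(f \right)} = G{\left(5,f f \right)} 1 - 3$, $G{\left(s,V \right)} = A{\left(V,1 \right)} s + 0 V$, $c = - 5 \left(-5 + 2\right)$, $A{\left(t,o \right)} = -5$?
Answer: $-336$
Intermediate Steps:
$c = 15$ ($c = \left(-5\right) \left(-3\right) = 15$)
$G{\left(s,V \right)} = - 5 s$ ($G{\left(s,V \right)} = - 5 s + 0 V = - 5 s + 0 = - 5 s$)
$d{\left(f \right)} = -28$ ($d{\left(f \right)} = \left(-5\right) 5 \cdot 1 - 3 = \left(-25\right) 1 - 3 = -25 - 3 = -28$)
$d{\left(c \right)} 12 = \left(-28\right) 12 = -336$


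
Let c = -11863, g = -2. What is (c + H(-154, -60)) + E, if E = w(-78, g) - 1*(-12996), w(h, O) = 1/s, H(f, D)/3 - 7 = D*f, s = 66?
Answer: 1905685/66 ≈ 28874.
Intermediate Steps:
H(f, D) = 21 + 3*D*f (H(f, D) = 21 + 3*(D*f) = 21 + 3*D*f)
w(h, O) = 1/66
E = 857737/66 (E = 1/66 - 1*(-12996) = 1/66 + 12996 = 857737/66 ≈ 12996.)
(c + H(-154, -60)) + E = (-11863 + (21 + 3*(-60)*(-154))) + 857737/66 = (-11863 + (21 + 27720)) + 857737/66 = (-11863 + 27741) + 857737/66 = 15878 + 857737/66 = 1905685/66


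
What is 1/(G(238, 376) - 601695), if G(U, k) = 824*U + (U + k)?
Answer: -1/404969 ≈ -2.4693e-6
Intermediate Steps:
G(U, k) = k + 825*U
1/(G(238, 376) - 601695) = 1/((376 + 825*238) - 601695) = 1/((376 + 196350) - 601695) = 1/(196726 - 601695) = 1/(-404969) = -1/404969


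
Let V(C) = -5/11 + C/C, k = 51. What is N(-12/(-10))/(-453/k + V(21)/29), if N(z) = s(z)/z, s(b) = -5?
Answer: 135575/288402 ≈ 0.47009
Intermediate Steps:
V(C) = 6/11 (V(C) = -5*1/11 + 1 = -5/11 + 1 = 6/11)
N(z) = -5/z
N(-12/(-10))/(-453/k + V(21)/29) = (-5/((-12/(-10))))/(-453/51 + (6/11)/29) = (-5/((-12*(-1/10))))/(-453*1/51 + (6/11)*(1/29)) = (-5/6/5)/(-151/17 + 6/319) = (-5*5/6)/(-48067/5423) = -25/6*(-5423/48067) = 135575/288402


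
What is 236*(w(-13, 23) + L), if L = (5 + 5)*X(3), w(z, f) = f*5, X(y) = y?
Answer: 34220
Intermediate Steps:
w(z, f) = 5*f
L = 30 (L = (5 + 5)*3 = 10*3 = 30)
236*(w(-13, 23) + L) = 236*(5*23 + 30) = 236*(115 + 30) = 236*145 = 34220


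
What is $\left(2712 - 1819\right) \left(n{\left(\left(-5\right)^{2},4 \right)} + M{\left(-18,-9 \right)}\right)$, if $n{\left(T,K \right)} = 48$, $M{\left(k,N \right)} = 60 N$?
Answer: $-439356$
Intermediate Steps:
$\left(2712 - 1819\right) \left(n{\left(\left(-5\right)^{2},4 \right)} + M{\left(-18,-9 \right)}\right) = \left(2712 - 1819\right) \left(48 + 60 \left(-9\right)\right) = 893 \left(48 - 540\right) = 893 \left(-492\right) = -439356$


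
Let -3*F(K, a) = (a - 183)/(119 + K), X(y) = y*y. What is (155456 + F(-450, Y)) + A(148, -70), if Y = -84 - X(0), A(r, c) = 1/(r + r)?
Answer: 15230931043/97976 ≈ 1.5546e+5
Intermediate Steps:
A(r, c) = 1/(2*r)
X(y) = y²
Y = -84 (Y = -84 - 1*0² = -84 - 1*0 = -84 + 0 = -84)
F(K, a) = -(-183 + a)/(3*(119 + K)) (F(K, a) = -(a - 183)/(3*(119 + K)) = -(-183 + a)/(3*(119 + K)))
(155456 + F(-450, Y)) + A(148, -70) = (155456 + (183 - 1*(-84))/(3*(119 - 450))) + (½)/148 = (155456 + (⅓)*(183 + 84)/(-331)) + (½)*(1/148) = (155456 + (⅓)*(-1/331)*267) + 1/296 = (155456 - 89/331) + 1/296 = 51455847/331 + 1/296 = 15230931043/97976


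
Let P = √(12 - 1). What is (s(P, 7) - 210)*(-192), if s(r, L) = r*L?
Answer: 40320 - 1344*√11 ≈ 35862.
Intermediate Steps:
P = √11 ≈ 3.3166
s(r, L) = L*r
(s(P, 7) - 210)*(-192) = (7*√11 - 210)*(-192) = (-210 + 7*√11)*(-192) = 40320 - 1344*√11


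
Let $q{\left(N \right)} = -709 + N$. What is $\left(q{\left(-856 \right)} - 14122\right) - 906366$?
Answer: $-922053$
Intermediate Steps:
$\left(q{\left(-856 \right)} - 14122\right) - 906366 = \left(\left(-709 - 856\right) - 14122\right) - 906366 = \left(-1565 - 14122\right) - 906366 = -15687 - 906366 = -922053$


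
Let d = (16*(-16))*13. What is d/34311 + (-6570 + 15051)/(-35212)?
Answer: -408177127/1208158932 ≈ -0.33785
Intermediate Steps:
d = -3328 (d = -256*13 = -3328)
d/34311 + (-6570 + 15051)/(-35212) = -3328/34311 + (-6570 + 15051)/(-35212) = -3328*1/34311 + 8481*(-1/35212) = -3328/34311 - 8481/35212 = -408177127/1208158932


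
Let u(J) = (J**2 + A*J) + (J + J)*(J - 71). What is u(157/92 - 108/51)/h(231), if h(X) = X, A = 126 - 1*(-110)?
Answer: -93290941/565048176 ≈ -0.16510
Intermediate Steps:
A = 236 (A = 126 + 110 = 236)
u(J) = J**2 + 236*J + 2*J*(-71 + J) (u(J) = (J**2 + 236*J) + (J + J)*(J - 71) = (J**2 + 236*J) + (2*J)*(-71 + J) = (J**2 + 236*J) + 2*J*(-71 + J) = J**2 + 236*J + 2*J*(-71 + J))
u(157/92 - 108/51)/h(231) = ((157/92 - 108/51)*(94 + 3*(157/92 - 108/51)))/231 = ((157*(1/92) - 108*1/51)*(94 + 3*(157*(1/92) - 108*1/51)))*(1/231) = ((157/92 - 36/17)*(94 + 3*(157/92 - 36/17)))*(1/231) = -643*(94 + 3*(-643/1564))/1564*(1/231) = -643*(94 - 1929/1564)/1564*(1/231) = -643/1564*145087/1564*(1/231) = -93290941/2446096*1/231 = -93290941/565048176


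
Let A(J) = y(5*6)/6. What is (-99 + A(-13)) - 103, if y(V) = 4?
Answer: -604/3 ≈ -201.33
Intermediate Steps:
A(J) = ⅔ (A(J) = 4/6 = 4*(⅙) = ⅔)
(-99 + A(-13)) - 103 = (-99 + ⅔) - 103 = -295/3 - 103 = -604/3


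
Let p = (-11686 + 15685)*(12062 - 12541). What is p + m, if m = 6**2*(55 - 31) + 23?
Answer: -1914634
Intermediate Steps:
m = 887 (m = 36*24 + 23 = 864 + 23 = 887)
p = -1915521 (p = 3999*(-479) = -1915521)
p + m = -1915521 + 887 = -1914634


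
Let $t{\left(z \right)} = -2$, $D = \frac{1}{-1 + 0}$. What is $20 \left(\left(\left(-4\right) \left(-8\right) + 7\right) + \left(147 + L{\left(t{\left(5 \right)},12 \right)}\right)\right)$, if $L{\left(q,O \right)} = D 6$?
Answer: $3600$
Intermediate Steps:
$D = -1$ ($D = \frac{1}{-1} = -1$)
$L{\left(q,O \right)} = -6$ ($L{\left(q,O \right)} = \left(-1\right) 6 = -6$)
$20 \left(\left(\left(-4\right) \left(-8\right) + 7\right) + \left(147 + L{\left(t{\left(5 \right)},12 \right)}\right)\right) = 20 \left(\left(\left(-4\right) \left(-8\right) + 7\right) + \left(147 - 6\right)\right) = 20 \left(\left(32 + 7\right) + 141\right) = 20 \left(39 + 141\right) = 20 \cdot 180 = 3600$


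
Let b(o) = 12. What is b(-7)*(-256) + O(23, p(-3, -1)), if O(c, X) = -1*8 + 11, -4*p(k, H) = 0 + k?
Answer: -3069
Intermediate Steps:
p(k, H) = -k/4 (p(k, H) = -(0 + k)/4 = -k/4)
O(c, X) = 3 (O(c, X) = -8 + 11 = 3)
b(-7)*(-256) + O(23, p(-3, -1)) = 12*(-256) + 3 = -3072 + 3 = -3069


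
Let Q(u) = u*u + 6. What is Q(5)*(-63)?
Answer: -1953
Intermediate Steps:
Q(u) = 6 + u² (Q(u) = u² + 6 = 6 + u²)
Q(5)*(-63) = (6 + 5²)*(-63) = (6 + 25)*(-63) = 31*(-63) = -1953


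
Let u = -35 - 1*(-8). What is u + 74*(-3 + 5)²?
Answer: 269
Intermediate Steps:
u = -27 (u = -35 + 8 = -27)
u + 74*(-3 + 5)² = -27 + 74*(-3 + 5)² = -27 + 74*2² = -27 + 74*4 = -27 + 296 = 269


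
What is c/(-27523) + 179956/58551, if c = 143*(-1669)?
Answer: 18927120505/1611499173 ≈ 11.745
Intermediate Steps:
c = -238667
c/(-27523) + 179956/58551 = -238667/(-27523) + 179956/58551 = -238667*(-1/27523) + 179956*(1/58551) = 238667/27523 + 179956/58551 = 18927120505/1611499173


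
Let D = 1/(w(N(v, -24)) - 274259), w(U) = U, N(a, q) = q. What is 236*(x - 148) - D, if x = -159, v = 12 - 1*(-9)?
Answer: -19872351915/274283 ≈ -72452.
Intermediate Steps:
v = 21 (v = 12 + 9 = 21)
D = -1/274283 (D = 1/(-24 - 274259) = 1/(-274283) = -1/274283 ≈ -3.6459e-6)
236*(x - 148) - D = 236*(-159 - 148) - 1*(-1/274283) = 236*(-307) + 1/274283 = -72452 + 1/274283 = -19872351915/274283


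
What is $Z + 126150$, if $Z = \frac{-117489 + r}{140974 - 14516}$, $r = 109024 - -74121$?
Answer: $\frac{7976371178}{63229} \approx 1.2615 \cdot 10^{5}$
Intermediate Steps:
$r = 183145$ ($r = 109024 + 74121 = 183145$)
$Z = \frac{32828}{63229}$ ($Z = \frac{-117489 + 183145}{140974 - 14516} = \frac{65656}{126458} = 65656 \cdot \frac{1}{126458} = \frac{32828}{63229} \approx 0.51919$)
$Z + 126150 = \frac{32828}{63229} + 126150 = \frac{7976371178}{63229}$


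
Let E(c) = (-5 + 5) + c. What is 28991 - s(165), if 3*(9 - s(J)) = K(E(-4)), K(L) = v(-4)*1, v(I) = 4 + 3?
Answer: 86953/3 ≈ 28984.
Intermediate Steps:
v(I) = 7
E(c) = c (E(c) = 0 + c = c)
K(L) = 7 (K(L) = 7*1 = 7)
s(J) = 20/3 (s(J) = 9 - ⅓*7 = 9 - 7/3 = 20/3)
28991 - s(165) = 28991 - 1*20/3 = 28991 - 20/3 = 86953/3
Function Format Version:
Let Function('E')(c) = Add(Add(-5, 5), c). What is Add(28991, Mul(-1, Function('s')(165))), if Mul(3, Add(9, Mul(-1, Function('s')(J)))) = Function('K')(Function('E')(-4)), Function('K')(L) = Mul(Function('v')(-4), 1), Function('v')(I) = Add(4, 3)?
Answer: Rational(86953, 3) ≈ 28984.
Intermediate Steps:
Function('v')(I) = 7
Function('E')(c) = c (Function('E')(c) = Add(0, c) = c)
Function('K')(L) = 7 (Function('K')(L) = Mul(7, 1) = 7)
Function('s')(J) = Rational(20, 3) (Function('s')(J) = Add(9, Mul(Rational(-1, 3), 7)) = Add(9, Rational(-7, 3)) = Rational(20, 3))
Add(28991, Mul(-1, Function('s')(165))) = Add(28991, Mul(-1, Rational(20, 3))) = Add(28991, Rational(-20, 3)) = Rational(86953, 3)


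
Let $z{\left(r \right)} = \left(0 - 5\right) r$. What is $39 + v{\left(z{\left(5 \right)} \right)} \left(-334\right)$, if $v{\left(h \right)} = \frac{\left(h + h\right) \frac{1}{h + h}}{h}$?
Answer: $\frac{1309}{25} \approx 52.36$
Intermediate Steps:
$z{\left(r \right)} = - 5 r$
$v{\left(h \right)} = \frac{1}{h}$ ($v{\left(h \right)} = \frac{2 h \frac{1}{2 h}}{h} = 1 \frac{1}{h} = \frac{1}{h}$)
$39 + v{\left(z{\left(5 \right)} \right)} \left(-334\right) = 39 + \frac{1}{\left(-5\right) 5} \left(-334\right) = 39 + \frac{1}{-25} \left(-334\right) = 39 - - \frac{334}{25} = 39 + \frac{334}{25} = \frac{1309}{25}$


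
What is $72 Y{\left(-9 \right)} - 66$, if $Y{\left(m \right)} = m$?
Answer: $-714$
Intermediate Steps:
$72 Y{\left(-9 \right)} - 66 = 72 \left(-9\right) - 66 = -648 - 66 = -714$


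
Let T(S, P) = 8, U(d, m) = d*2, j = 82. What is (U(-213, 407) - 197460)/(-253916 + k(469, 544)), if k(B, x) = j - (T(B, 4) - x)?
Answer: 98943/126649 ≈ 0.78124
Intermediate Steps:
U(d, m) = 2*d
k(B, x) = 74 + x (k(B, x) = 82 - (8 - x) = 82 + (-8 + x) = 74 + x)
(U(-213, 407) - 197460)/(-253916 + k(469, 544)) = (2*(-213) - 197460)/(-253916 + (74 + 544)) = (-426 - 197460)/(-253916 + 618) = -197886/(-253298) = -197886*(-1/253298) = 98943/126649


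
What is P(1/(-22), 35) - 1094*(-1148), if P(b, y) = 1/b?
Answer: 1255890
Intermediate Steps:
P(1/(-22), 35) - 1094*(-1148) = 1/(1/(-22)) - 1094*(-1148) = 1/(-1/22) + 1255912 = -22 + 1255912 = 1255890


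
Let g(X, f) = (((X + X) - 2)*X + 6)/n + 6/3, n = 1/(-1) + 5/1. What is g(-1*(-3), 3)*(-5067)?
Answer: -65871/2 ≈ -32936.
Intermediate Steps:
n = 4 (n = 1*(-1) + 5*1 = -1 + 5 = 4)
g(X, f) = 7/2 + X*(-2 + 2*X)/4 (g(X, f) = (((X + X) - 2)*X + 6)/4 + 6/3 = ((2*X - 2)*X + 6)*(¼) + 6*(⅓) = ((-2 + 2*X)*X + 6)*(¼) + 2 = (X*(-2 + 2*X) + 6)*(¼) + 2 = (6 + X*(-2 + 2*X))*(¼) + 2 = (3/2 + X*(-2 + 2*X)/4) + 2 = 7/2 + X*(-2 + 2*X)/4)
g(-1*(-3), 3)*(-5067) = (7/2 + (-1*(-3))²/2 - (-1)*(-3)/2)*(-5067) = (7/2 + (½)*3² - ½*3)*(-5067) = (7/2 + (½)*9 - 3/2)*(-5067) = (7/2 + 9/2 - 3/2)*(-5067) = (13/2)*(-5067) = -65871/2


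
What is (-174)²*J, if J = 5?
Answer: 151380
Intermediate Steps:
(-174)²*J = (-174)²*5 = 30276*5 = 151380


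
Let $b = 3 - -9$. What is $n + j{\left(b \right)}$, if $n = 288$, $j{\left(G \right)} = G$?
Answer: $300$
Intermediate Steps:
$b = 12$ ($b = 3 + 9 = 12$)
$n + j{\left(b \right)} = 288 + 12 = 300$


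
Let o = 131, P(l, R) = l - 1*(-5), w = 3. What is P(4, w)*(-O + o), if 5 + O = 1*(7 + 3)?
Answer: 1134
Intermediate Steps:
P(l, R) = 5 + l (P(l, R) = l + 5 = 5 + l)
O = 5 (O = -5 + 1*(7 + 3) = -5 + 1*10 = -5 + 10 = 5)
P(4, w)*(-O + o) = (5 + 4)*(-1*5 + 131) = 9*(-5 + 131) = 9*126 = 1134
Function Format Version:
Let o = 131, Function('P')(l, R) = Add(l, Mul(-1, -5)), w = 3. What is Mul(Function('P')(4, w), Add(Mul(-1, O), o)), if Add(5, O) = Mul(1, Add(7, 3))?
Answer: 1134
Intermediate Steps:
Function('P')(l, R) = Add(5, l) (Function('P')(l, R) = Add(l, 5) = Add(5, l))
O = 5 (O = Add(-5, Mul(1, Add(7, 3))) = Add(-5, Mul(1, 10)) = Add(-5, 10) = 5)
Mul(Function('P')(4, w), Add(Mul(-1, O), o)) = Mul(Add(5, 4), Add(Mul(-1, 5), 131)) = Mul(9, Add(-5, 131)) = Mul(9, 126) = 1134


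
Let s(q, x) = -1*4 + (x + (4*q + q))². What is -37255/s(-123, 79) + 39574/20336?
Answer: 1326459491/730296264 ≈ 1.8163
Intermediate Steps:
s(q, x) = -4 + (x + 5*q)²
-37255/s(-123, 79) + 39574/20336 = -37255/(-4 + (79 + 5*(-123))²) + 39574/20336 = -37255/(-4 + (79 - 615)²) + 39574*(1/20336) = -37255/(-4 + (-536)²) + 19787/10168 = -37255/(-4 + 287296) + 19787/10168 = -37255/287292 + 19787/10168 = 1326459491/730296264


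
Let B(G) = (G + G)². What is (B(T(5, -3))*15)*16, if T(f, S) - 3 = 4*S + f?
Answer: 15360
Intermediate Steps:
T(f, S) = 3 + f + 4*S (T(f, S) = 3 + (4*S + f) = 3 + (f + 4*S) = 3 + f + 4*S)
B(G) = 4*G² (B(G) = (2*G)² = 4*G²)
(B(T(5, -3))*15)*16 = ((4*(3 + 5 + 4*(-3))²)*15)*16 = ((4*(3 + 5 - 12)²)*15)*16 = ((4*(-4)²)*15)*16 = ((4*16)*15)*16 = (64*15)*16 = 960*16 = 15360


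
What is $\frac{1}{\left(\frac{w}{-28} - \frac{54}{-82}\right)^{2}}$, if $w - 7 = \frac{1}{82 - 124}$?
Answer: $\frac{2324782656}{389628121} \approx 5.9667$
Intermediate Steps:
$w = \frac{293}{42}$ ($w = 7 + \frac{1}{82 - 124} = 7 + \frac{1}{-42} = 7 - \frac{1}{42} = \frac{293}{42} \approx 6.9762$)
$\frac{1}{\left(\frac{w}{-28} - \frac{54}{-82}\right)^{2}} = \frac{1}{\left(\frac{293}{42 \left(-28\right)} - \frac{54}{-82}\right)^{2}} = \frac{1}{\left(\frac{293}{42} \left(- \frac{1}{28}\right) - - \frac{27}{41}\right)^{2}} = \frac{1}{\left(- \frac{293}{1176} + \frac{27}{41}\right)^{2}} = \frac{1}{\left(\frac{19739}{48216}\right)^{2}} = \frac{1}{\frac{389628121}{2324782656}} = \frac{2324782656}{389628121}$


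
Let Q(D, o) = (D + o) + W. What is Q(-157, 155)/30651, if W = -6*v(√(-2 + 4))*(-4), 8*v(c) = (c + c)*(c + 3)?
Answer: 10/30651 + 6*√2/10217 ≈ 0.0011568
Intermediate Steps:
v(c) = c*(3 + c)/4 (v(c) = ((c + c)*(c + 3))/8 = ((2*c)*(3 + c))/8 = (2*c*(3 + c))/8 = c*(3 + c)/4)
W = 6*√2*(3 + √2) (W = -3*√(-2 + 4)*(3 + √(-2 + 4))/2*(-4) = -3*√2*(3 + √2)/2*(-4) = 6*√2*(3 + √2) ≈ 37.456)
Q(D, o) = 12 + D + o + 18*√2 (Q(D, o) = (D + o) + (12 + 18*√2) = 12 + D + o + 18*√2)
Q(-157, 155)/30651 = (12 - 157 + 155 + 18*√2)/30651 = (10 + 18*√2)*(1/30651) = 10/30651 + 6*√2/10217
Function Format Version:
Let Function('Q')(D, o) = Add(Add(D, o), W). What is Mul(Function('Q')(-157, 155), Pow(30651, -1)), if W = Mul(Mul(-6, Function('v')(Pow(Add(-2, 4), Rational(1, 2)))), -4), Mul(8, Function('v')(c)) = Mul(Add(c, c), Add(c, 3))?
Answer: Add(Rational(10, 30651), Mul(Rational(6, 10217), Pow(2, Rational(1, 2)))) ≈ 0.0011568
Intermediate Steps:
Function('v')(c) = Mul(Rational(1, 4), c, Add(3, c)) (Function('v')(c) = Mul(Rational(1, 8), Mul(Add(c, c), Add(c, 3))) = Mul(Rational(1, 8), Mul(Mul(2, c), Add(3, c))) = Mul(Rational(1, 8), Mul(2, c, Add(3, c))) = Mul(Rational(1, 4), c, Add(3, c)))
W = Mul(6, Pow(2, Rational(1, 2)), Add(3, Pow(2, Rational(1, 2)))) (W = Mul(Mul(-6, Mul(Rational(1, 4), Pow(Add(-2, 4), Rational(1, 2)), Add(3, Pow(Add(-2, 4), Rational(1, 2))))), -4) = Mul(Mul(-6, Mul(Rational(1, 4), Pow(2, Rational(1, 2)), Add(3, Pow(2, Rational(1, 2))))), -4) = Mul(Mul(Rational(-3, 2), Pow(2, Rational(1, 2)), Add(3, Pow(2, Rational(1, 2)))), -4) = Mul(6, Pow(2, Rational(1, 2)), Add(3, Pow(2, Rational(1, 2)))) ≈ 37.456)
Function('Q')(D, o) = Add(12, D, o, Mul(18, Pow(2, Rational(1, 2)))) (Function('Q')(D, o) = Add(Add(D, o), Add(12, Mul(18, Pow(2, Rational(1, 2))))) = Add(12, D, o, Mul(18, Pow(2, Rational(1, 2)))))
Mul(Function('Q')(-157, 155), Pow(30651, -1)) = Mul(Add(12, -157, 155, Mul(18, Pow(2, Rational(1, 2)))), Pow(30651, -1)) = Mul(Add(10, Mul(18, Pow(2, Rational(1, 2)))), Rational(1, 30651)) = Add(Rational(10, 30651), Mul(Rational(6, 10217), Pow(2, Rational(1, 2))))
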